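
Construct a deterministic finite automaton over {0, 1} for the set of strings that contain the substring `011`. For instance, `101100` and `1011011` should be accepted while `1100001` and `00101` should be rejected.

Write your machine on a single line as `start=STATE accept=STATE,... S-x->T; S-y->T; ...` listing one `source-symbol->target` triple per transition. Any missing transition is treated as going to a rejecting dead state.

States q0..q2 record the length of the longest prefix of `011` that matches the current input suffix. Reaching q3 means `011` has been seen, and we stay there forever. Accept from q3.
        0   1  
>  q0   q1  q0 
   q1   q1  q2 
   q2   q1  q3 
 * q3   q3  q3 
(> = start, * = accepting)

start=q0; accept=q3; q0-0->q1; q0-1->q0; q1-0->q1; q1-1->q2; q2-0->q1; q2-1->q3; q3-0->q3; q3-1->q3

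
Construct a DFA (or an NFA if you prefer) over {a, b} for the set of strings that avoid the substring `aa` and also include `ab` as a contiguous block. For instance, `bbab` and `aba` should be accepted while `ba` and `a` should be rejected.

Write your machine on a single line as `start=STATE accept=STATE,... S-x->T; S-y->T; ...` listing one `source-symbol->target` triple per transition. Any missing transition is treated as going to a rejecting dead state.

Build one automaton per condition and run them in lockstep. The first has 3 states tracking partial matches of the forbidden pattern `aa`; the second has 3 states tracking whether and how much of `ab` has been seen. A product state is a pair (one from each), accepting exactly when both do.
A 6-state machine:
        a   b  
>  S0   S1  S0 
   S1   S2  S3 
   S2   S2  S4 
 * S3   S5  S3 
   S4   S4  S4 
 * S5   S4  S3 
(> = start, * = accepting)

start=S0; accept=S3,S5; S0-a->S1; S0-b->S0; S1-a->S2; S1-b->S3; S2-a->S2; S2-b->S4; S3-a->S5; S3-b->S3; S4-a->S4; S4-b->S4; S5-a->S4; S5-b->S3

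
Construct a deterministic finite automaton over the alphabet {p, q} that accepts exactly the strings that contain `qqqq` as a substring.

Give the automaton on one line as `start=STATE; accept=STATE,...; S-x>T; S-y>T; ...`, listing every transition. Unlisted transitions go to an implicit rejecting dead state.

States s0..s3 record the length of the longest prefix of `qqqq` that matches the current input suffix. Reaching s4 means `qqqq` has been seen, and we stay there forever. Accept from s4.
        p   q  
>  s0   s0  s1 
   s1   s0  s2 
   s2   s0  s3 
   s3   s0  s4 
 * s4   s4  s4 
(> = start, * = accepting)

start=s0; accept=s4; s0-p>s0; s0-q>s1; s1-p>s0; s1-q>s2; s2-p>s0; s2-q>s3; s3-p>s0; s3-q>s4; s4-p>s4; s4-q>s4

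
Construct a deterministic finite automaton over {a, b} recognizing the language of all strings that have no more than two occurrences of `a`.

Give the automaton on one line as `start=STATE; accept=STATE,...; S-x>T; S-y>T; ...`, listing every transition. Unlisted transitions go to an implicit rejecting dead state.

start=q0; accept=q0,q1,q2; q0-a>q1; q0-b>q0; q1-a>q2; q1-b>q1; q2-a>q3; q2-b>q2; q3-a>q3; q3-b>q3

Only the number of `a`s matters, and only up to 3. Make a chain q0 → q1 → q2 → q3 advanced by each `a` (with q3 absorbing); every other symbol self-loops. The accepting set is {q0, q1, q2}.
4 states suffice.
        a   b  
>* q0   q1  q0 
 * q1   q2  q1 
 * q2   q3  q2 
   q3   q3  q3 
(> = start, * = accepting)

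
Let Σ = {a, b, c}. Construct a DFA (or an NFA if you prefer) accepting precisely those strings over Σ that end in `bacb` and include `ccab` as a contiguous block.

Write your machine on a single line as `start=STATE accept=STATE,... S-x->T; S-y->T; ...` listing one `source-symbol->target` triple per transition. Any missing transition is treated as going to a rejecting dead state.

start=s0; accept=s12; s0-a->s0; s0-b->s1; s0-c->s2; s1-a->s3; s1-b->s1; s1-c->s2; s2-a->s0; s2-b->s1; s2-c->s4; s3-a->s0; s3-b->s1; s3-c->s5; s4-a->s6; s4-b->s1; s4-c->s4; s5-a->s0; s5-b->s7; s5-c->s4; s6-a->s0; s6-b->s8; s6-c->s2; s7-a->s3; s7-b->s1; s7-c->s2; s8-a->s9; s8-b->s8; s8-c->s10; s9-a->s10; s9-b->s8; s9-c->s11; s10-a->s10; s10-b->s8; s10-c->s10; s11-a->s10; s11-b->s12; s11-c->s10; s12-a->s9; s12-b->s8; s12-c->s10

Build one automaton per condition and run them in lockstep. The first has 5 states tracking how much of the suffix `bacb` has currently been matched; the second has 5 states tracking whether and how much of `ccab` has been seen. A product state is a pair (one from each), accepting exactly when both do.
With 13 states:
          a    b    c  
>  s0     s0   s1   s2 
   s1     s3   s1   s2 
   s2     s0   s1   s4 
   s3     s0   s1   s5 
   s4     s6   s1   s4 
   s5     s0   s7   s4 
   s6     s0   s8   s2 
   s7     s3   s1   s2 
   s8     s9   s8  s10 
   s9    s10   s8  s11 
   s10   s10   s8  s10 
   s11   s10  s12  s10 
 * s12    s9   s8  s10 
(> = start, * = accepting)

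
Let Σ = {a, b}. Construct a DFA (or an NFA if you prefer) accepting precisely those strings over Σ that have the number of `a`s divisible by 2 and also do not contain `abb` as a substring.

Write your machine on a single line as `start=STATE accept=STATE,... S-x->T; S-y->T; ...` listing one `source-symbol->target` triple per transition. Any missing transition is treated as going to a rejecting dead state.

start=S0; accept=S0,S2,S4; S0-a->S1; S0-b->S0; S1-a->S2; S1-b->S3; S2-a->S1; S2-b->S4; S3-a->S2; S3-b->S5; S4-a->S1; S4-b->S5; S5-a->S5; S5-b->S5

Build one automaton per condition and run them in lockstep. One (2 states) tracks the count of `a`s modulo 2; the other (4 states) tracks partial matches of the forbidden pattern `abb`. Each combined state is a pair, one component from each; accept when both components accept. After merging equivalent states the machine shrinks.
6 states suffice.
        a   b  
>* S0   S1  S0 
   S1   S2  S3 
 * S2   S1  S4 
   S3   S2  S5 
 * S4   S1  S5 
   S5   S5  S5 
(> = start, * = accepting)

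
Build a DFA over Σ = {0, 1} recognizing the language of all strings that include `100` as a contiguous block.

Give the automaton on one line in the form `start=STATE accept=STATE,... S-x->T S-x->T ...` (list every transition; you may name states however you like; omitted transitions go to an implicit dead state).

start=S0 accept=S3 S0-0->S0 S0-1->S1 S1-0->S2 S1-1->S1 S2-0->S3 S2-1->S1 S3-0->S3 S3-1->S3

Track how much of `100` has been matched so far: state S0 is no progress, S3 is the absorbing accept state reached once `100` has occurred. Intermediate states record partial matches; on a mismatch, fall back to the longest reusable overlap.
4 states suffice.
        0   1  
>  S0   S0  S1 
   S1   S2  S1 
   S2   S3  S1 
 * S3   S3  S3 
(> = start, * = accepting)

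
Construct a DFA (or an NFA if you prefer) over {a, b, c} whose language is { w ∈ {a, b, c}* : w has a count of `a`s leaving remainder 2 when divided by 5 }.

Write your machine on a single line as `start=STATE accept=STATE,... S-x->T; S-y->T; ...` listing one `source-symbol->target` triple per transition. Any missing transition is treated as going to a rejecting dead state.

Keep the running count of `a`s modulo 5: each `a` advances along the cycle S0 → S1 → S2 → S3 → S4 → S0 while other symbols loop. Accept at S2.
        a   b   c  
>  S0   S1  S0  S0 
   S1   S2  S1  S1 
 * S2   S3  S2  S2 
   S3   S4  S3  S3 
   S4   S0  S4  S4 
(> = start, * = accepting)

start=S0; accept=S2; S0-a->S1; S0-b->S0; S0-c->S0; S1-a->S2; S1-b->S1; S1-c->S1; S2-a->S3; S2-b->S2; S2-c->S2; S3-a->S4; S3-b->S3; S3-c->S3; S4-a->S0; S4-b->S4; S4-c->S4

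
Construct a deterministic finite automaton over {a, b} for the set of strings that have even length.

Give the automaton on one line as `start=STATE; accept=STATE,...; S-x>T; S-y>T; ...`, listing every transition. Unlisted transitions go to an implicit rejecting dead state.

Only the length mod 2 matters, so use a 2-cycle: from any state, every input symbol moves to the next state, wrapping q1 back to q0. Mark q0 accepting.
        a   b  
>* q0   q1  q1 
   q1   q0  q0 
(> = start, * = accepting)

start=q0; accept=q0; q0-a>q1; q0-b>q1; q1-a>q0; q1-b>q0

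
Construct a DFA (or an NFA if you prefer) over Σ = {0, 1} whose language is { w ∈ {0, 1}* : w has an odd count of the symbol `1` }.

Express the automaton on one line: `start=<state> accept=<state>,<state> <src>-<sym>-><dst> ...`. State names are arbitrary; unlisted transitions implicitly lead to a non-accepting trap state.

Keep the running count of `1`s modulo 2: each `1` advances along the cycle S0 → S1 → S0 while other symbols loop. Accept at S1.
        0   1  
>  S0   S0  S1 
 * S1   S1  S0 
(> = start, * = accepting)

start=S0 accept=S1 S0-0->S0 S0-1->S1 S1-0->S1 S1-1->S0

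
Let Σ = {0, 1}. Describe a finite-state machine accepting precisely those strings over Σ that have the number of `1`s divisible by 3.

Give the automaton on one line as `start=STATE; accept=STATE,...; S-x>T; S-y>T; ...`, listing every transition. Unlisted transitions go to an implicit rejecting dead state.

Keep the running count of `1`s modulo 3: each `1` advances along the cycle q0 → q1 → q2 → q0 while other symbols loop. Accept at q0.
3 states suffice.
        0   1  
>* q0   q0  q1 
   q1   q1  q2 
   q2   q2  q0 
(> = start, * = accepting)

start=q0; accept=q0; q0-0>q0; q0-1>q1; q1-0>q1; q1-1>q2; q2-0>q2; q2-1>q0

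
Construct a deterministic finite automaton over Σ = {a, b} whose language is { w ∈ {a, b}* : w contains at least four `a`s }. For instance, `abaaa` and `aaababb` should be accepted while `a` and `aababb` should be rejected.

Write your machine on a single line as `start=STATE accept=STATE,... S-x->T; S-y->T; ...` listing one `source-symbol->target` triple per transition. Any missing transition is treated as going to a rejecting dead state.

start=q0; accept=q4,q5; q0-a->q1; q0-b->q0; q1-a->q2; q1-b->q1; q2-a->q3; q2-b->q2; q3-a->q4; q3-b->q3; q4-a->q5; q4-b->q4; q5-a->q5; q5-b->q5

Count `a`s, saturating at 5: states q0 through q4 mean 0 through 4 `a`s seen; q5 means more than 4. Each `a` increments (capped at q5); other symbols loop. Accept from {q4, q5}.
        a   b  
>  q0   q1  q0 
   q1   q2  q1 
   q2   q3  q2 
   q3   q4  q3 
 * q4   q5  q4 
 * q5   q5  q5 
(> = start, * = accepting)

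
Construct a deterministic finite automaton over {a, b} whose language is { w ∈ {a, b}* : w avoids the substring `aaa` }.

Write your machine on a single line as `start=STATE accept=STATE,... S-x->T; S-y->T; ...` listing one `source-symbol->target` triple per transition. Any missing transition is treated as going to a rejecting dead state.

This is the complement of 'contains `aaa`'. Use the same substring-matching states — q0 through q3 holding how much of `aaa` has just been matched — but flip the accepting set: everything except the trap q3 accepts.
4 states suffice.
        a   b  
>* q0   q1  q0 
 * q1   q2  q0 
 * q2   q3  q0 
   q3   q3  q3 
(> = start, * = accepting)

start=q0; accept=q0,q1,q2; q0-a->q1; q0-b->q0; q1-a->q2; q1-b->q0; q2-a->q3; q2-b->q0; q3-a->q3; q3-b->q3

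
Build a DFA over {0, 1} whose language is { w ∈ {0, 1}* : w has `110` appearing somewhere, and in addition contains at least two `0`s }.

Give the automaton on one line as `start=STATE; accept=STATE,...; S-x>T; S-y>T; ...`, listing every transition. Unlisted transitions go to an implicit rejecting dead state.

Handle the two conditions separately and then intersect. One (4 states) tracks whether and how much of `110` has been seen; the other (4 states) tracks the count of `0`s, saturating at 3. Each combined state is a pair, one component from each; accept when both components accept. After merging equivalent states the machine shrinks.
With 7 states:
        0   1  
>  s0   s1  s2 
   s1   s1  s3 
   s2   s1  s4 
   s3   s1  s5 
   s4   s5  s4 
   s5   s6  s5 
 * s6   s6  s6 
(> = start, * = accepting)

start=s0; accept=s6; s0-0>s1; s0-1>s2; s1-0>s1; s1-1>s3; s2-0>s1; s2-1>s4; s3-0>s1; s3-1>s5; s4-0>s5; s4-1>s4; s5-0>s6; s5-1>s5; s6-0>s6; s6-1>s6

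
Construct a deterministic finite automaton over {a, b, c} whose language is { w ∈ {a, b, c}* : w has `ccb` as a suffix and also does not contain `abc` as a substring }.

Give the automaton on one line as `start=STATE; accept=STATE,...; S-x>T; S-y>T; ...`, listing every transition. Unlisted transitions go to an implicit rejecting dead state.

start=s0; accept=s6; s0-a>s1; s0-b>s0; s0-c>s2; s1-a>s1; s1-b>s3; s1-c>s2; s2-a>s1; s2-b>s0; s2-c>s4; s3-a>s1; s3-b>s0; s3-c>s5; s4-a>s1; s4-b>s6; s4-c>s4; s5-a>s7; s5-b>s7; s5-c>s8; s6-a>s1; s6-b>s0; s6-c>s2; s7-a>s7; s7-b>s7; s7-c>s5; s8-a>s7; s8-b>s9; s8-c>s8; s9-a>s7; s9-b>s7; s9-c>s5

Handle the two conditions separately and then intersect. One (4 states) tracks how much of the suffix `ccb` has currently been matched; the other (4 states) tracks partial matches of the forbidden pattern `abc`. Each combined state is a pair, one component from each; accept when both components accept.
With 10 states:
        a   b   c  
>  s0   s1  s0  s2 
   s1   s1  s3  s2 
   s2   s1  s0  s4 
   s3   s1  s0  s5 
   s4   s1  s6  s4 
   s5   s7  s7  s8 
 * s6   s1  s0  s2 
   s7   s7  s7  s5 
   s8   s7  s9  s8 
   s9   s7  s7  s5 
(> = start, * = accepting)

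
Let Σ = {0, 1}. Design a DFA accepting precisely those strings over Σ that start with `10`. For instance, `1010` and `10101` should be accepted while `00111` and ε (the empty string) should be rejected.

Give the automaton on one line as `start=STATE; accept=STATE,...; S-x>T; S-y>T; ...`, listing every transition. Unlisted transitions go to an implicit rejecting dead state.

start=q0; accept=q2; q0-0>q3; q0-1>q1; q1-0>q2; q1-1>q3; q2-0>q2; q2-1>q2; q3-0>q3; q3-1>q3

Check the first 2 symbols one by one: q0 through q1 record how many have matched `10` so far; any wrong symbol goes to the dead state q3. After all 2 match we enter the accepting sink q2.
        0   1  
>  q0   q3  q1 
   q1   q2  q3 
 * q2   q2  q2 
   q3   q3  q3 
(> = start, * = accepting)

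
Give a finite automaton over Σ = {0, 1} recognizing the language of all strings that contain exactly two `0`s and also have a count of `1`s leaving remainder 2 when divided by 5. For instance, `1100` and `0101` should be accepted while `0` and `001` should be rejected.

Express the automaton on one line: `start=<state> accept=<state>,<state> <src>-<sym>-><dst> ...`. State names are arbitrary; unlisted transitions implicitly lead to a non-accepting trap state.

Run two small machines in parallel and take their product. One (4 states) tracks the count of `0`s, saturating at 3; the other (5 states) tracks the count of `1`s modulo 5. Each combined state is a pair, one component from each; accept when both components accept. Minimizing collapses redundant product states.
16 states suffice.
          0    1  
>  q0     q1   q2 
   q1     q3   q4 
   q2     q4   q5 
   q3     q6   q7 
   q4     q7   q8 
   q5     q8   q9 
   q6     q6   q6 
   q7     q6  q10 
   q8    q10  q11 
   q9    q11  q12 
 * q10    q6  q13 
   q11   q13  q14 
   q12   q14   q0 
   q13    q6  q15 
   q14   q15   q1 
   q15    q6   q3 
(> = start, * = accepting)

start=q0 accept=q10 q0-0->q1 q0-1->q2 q1-0->q3 q1-1->q4 q2-0->q4 q2-1->q5 q3-0->q6 q3-1->q7 q4-0->q7 q4-1->q8 q5-0->q8 q5-1->q9 q6-0->q6 q6-1->q6 q7-0->q6 q7-1->q10 q8-0->q10 q8-1->q11 q9-0->q11 q9-1->q12 q10-0->q6 q10-1->q13 q11-0->q13 q11-1->q14 q12-0->q14 q12-1->q0 q13-0->q6 q13-1->q15 q14-0->q15 q14-1->q1 q15-0->q6 q15-1->q3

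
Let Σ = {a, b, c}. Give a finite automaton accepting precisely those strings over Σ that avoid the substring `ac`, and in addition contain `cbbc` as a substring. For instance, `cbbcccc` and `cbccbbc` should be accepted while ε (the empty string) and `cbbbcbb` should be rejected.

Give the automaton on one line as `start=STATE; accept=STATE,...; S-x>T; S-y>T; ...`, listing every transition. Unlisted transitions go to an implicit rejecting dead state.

Build one automaton per condition and run them in lockstep. The first has 3 states tracking partial matches of the forbidden pattern `ac`; the second has 5 states tracking whether and how much of `cbbc` has been seen. A product state is a pair (one from each), accepting exactly when both do.
12 states suffice.
          a    b    c  
>  q0     q1   q0   q2 
   q1     q1   q0   q3 
   q2     q1   q4   q2 
   q3     q5   q6   q3 
   q4     q1   q7   q2 
   q5     q5   q5   q3 
   q6     q5   q8   q3 
   q7     q1   q0   q9 
   q8     q5   q5  q10 
 * q9    q11   q9   q9 
   q10   q10  q10  q10 
 * q11   q11   q9  q10 
(> = start, * = accepting)

start=q0; accept=q9,q11; q0-a>q1; q0-b>q0; q0-c>q2; q1-a>q1; q1-b>q0; q1-c>q3; q2-a>q1; q2-b>q4; q2-c>q2; q3-a>q5; q3-b>q6; q3-c>q3; q4-a>q1; q4-b>q7; q4-c>q2; q5-a>q5; q5-b>q5; q5-c>q3; q6-a>q5; q6-b>q8; q6-c>q3; q7-a>q1; q7-b>q0; q7-c>q9; q8-a>q5; q8-b>q5; q8-c>q10; q9-a>q11; q9-b>q9; q9-c>q9; q10-a>q10; q10-b>q10; q10-c>q10; q11-a>q11; q11-b>q9; q11-c>q10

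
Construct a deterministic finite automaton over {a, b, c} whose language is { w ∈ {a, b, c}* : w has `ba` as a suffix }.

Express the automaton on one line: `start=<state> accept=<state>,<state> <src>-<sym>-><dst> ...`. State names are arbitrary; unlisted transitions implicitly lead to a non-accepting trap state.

start=s0 accept=s2 s0-a->s0 s0-b->s1 s0-c->s0 s1-a->s2 s1-b->s1 s1-c->s0 s2-a->s0 s2-b->s1 s2-c->s0

Remember how much of `ba` the current input suffix matches. State s0 means no match yet; s1 means the last symbol is `b`; s2 means the last 2 symbols are `ba`. Only s2 accepts. On a mismatch, fall back to the longest proper suffix that is still a prefix of `ba`.
3 states suffice.
        a   b   c  
>  s0   s0  s1  s0 
   s1   s2  s1  s0 
 * s2   s0  s1  s0 
(> = start, * = accepting)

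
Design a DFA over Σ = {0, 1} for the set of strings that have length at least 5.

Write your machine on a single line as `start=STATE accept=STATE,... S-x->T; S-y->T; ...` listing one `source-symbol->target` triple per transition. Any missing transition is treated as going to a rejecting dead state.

start=q0; accept=q5,q6; q0-0->q1; q0-1->q1; q1-0->q2; q1-1->q2; q2-0->q3; q2-1->q3; q3-0->q4; q3-1->q4; q4-0->q5; q4-1->q5; q5-0->q6; q5-1->q6; q6-0->q6; q6-1->q6

We only need to distinguish lengths 0, 1, …, 5, and '>5'. Chain q0 → q1 → q2 → q3 → q4 → q5 → q6 on every symbol, with q6 looping. Accepting states: {q5, q6}.
With 7 states:
        0   1  
>  q0   q1  q1 
   q1   q2  q2 
   q2   q3  q3 
   q3   q4  q4 
   q4   q5  q5 
 * q5   q6  q6 
 * q6   q6  q6 
(> = start, * = accepting)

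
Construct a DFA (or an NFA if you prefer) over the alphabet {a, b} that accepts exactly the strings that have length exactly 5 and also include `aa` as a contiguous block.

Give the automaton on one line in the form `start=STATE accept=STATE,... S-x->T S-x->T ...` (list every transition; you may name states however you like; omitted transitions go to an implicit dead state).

start=q0 accept=q12 q0-a->q1 q0-b->q2 q1-a->q3 q1-b->q4 q2-a->q5 q2-b->q4 q3-a->q6 q3-b->q6 q4-a->q7 q4-b->q8 q5-a->q6 q5-b->q8 q6-a->q9 q6-b->q9 q7-a->q9 q7-b->q10 q8-a->q11 q8-b->q10 q9-a->q12 q9-b->q12 q10-a->q10 q10-b->q10 q11-a->q12 q11-b->q10 q12-a->q10 q12-b->q10

Run two small machines in parallel and take their product. One (7 states) tracks the input length, saturating at 6; the other (3 states) tracks whether and how much of `aa` has been seen. Each combined state is a pair, one component from each; accept when both components accept. Equivalent product states are then merged.
A 13-state machine:
          a    b  
>  q0     q1   q2 
   q1     q3   q4 
   q2     q5   q4 
   q3     q6   q6 
   q4     q7   q8 
   q5     q6   q8 
   q6     q9   q9 
   q7     q9  q10 
   q8    q11  q10 
   q9    q12  q12 
   q10   q10  q10 
   q11   q12  q10 
 * q12   q10  q10 
(> = start, * = accepting)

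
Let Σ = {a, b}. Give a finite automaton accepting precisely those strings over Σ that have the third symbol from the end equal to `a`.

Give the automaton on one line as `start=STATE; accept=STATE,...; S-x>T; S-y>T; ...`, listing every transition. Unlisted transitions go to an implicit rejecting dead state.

start=s0; accept=s7,s8,s9,s10; s0-a>s1; s0-b>s2; s1-a>s3; s1-b>s4; s2-a>s5; s2-b>s6; s3-a>s7; s3-b>s8; s4-a>s9; s4-b>s10; s5-a>s11; s5-b>s12; s6-a>s13; s6-b>s14; s7-a>s7; s7-b>s8; s8-a>s9; s8-b>s10; s9-a>s11; s9-b>s12; s10-a>s13; s10-b>s14; s11-a>s7; s11-b>s8; s12-a>s9; s12-b>s10; s13-a>s11; s13-b>s12; s14-a>s13; s14-b>s14

A DFA must remember the last 3 symbols (since which symbol is third-to-last isn't known until the input ends). Use one state per possible window of the last ≤3 symbols; accept from those whose window starts with `a`.
          a    b  
>  s0     s1   s2 
   s1     s3   s4 
   s2     s5   s6 
   s3     s7   s8 
   s4     s9  s10 
   s5    s11  s12 
   s6    s13  s14 
 * s7     s7   s8 
 * s8     s9  s10 
 * s9    s11  s12 
 * s10   s13  s14 
   s11    s7   s8 
   s12    s9  s10 
   s13   s11  s12 
   s14   s13  s14 
(> = start, * = accepting)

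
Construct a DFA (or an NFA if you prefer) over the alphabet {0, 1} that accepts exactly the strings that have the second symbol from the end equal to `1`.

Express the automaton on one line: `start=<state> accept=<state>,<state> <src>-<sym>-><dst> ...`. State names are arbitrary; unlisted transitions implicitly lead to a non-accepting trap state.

A DFA must remember the last 2 symbols (since which symbol is second-to-last isn't known until the input ends). Use one state per possible window of the last ≤2 symbols; accept from those whose window starts with `1`.
        0   1  
>  q0   q1  q2 
   q1   q3  q4 
   q2   q5  q6 
   q3   q3  q4 
   q4   q5  q6 
 * q5   q3  q4 
 * q6   q5  q6 
(> = start, * = accepting)

start=q0 accept=q5,q6 q0-0->q1 q0-1->q2 q1-0->q3 q1-1->q4 q2-0->q5 q2-1->q6 q3-0->q3 q3-1->q4 q4-0->q5 q4-1->q6 q5-0->q3 q5-1->q4 q6-0->q5 q6-1->q6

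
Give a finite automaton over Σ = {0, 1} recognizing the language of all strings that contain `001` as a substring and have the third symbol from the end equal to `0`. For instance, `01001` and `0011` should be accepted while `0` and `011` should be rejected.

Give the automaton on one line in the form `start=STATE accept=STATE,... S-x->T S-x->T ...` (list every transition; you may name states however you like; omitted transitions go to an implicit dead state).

Build one automaton per condition and run them in lockstep. The first has 4 states tracking whether and how much of `001` has been seen; the second has 15 states tracking the last 3 symbols read. A product state is a pair (one from each), accepting exactly when both do.
22 states suffice.
       0  1 
>  A   B  C 
   B   D  E 
   C   F  G 
   D   H  I 
   E   J  K 
   F   L  M 
   G   N  O 
   H   H  I 
 * I   P  Q 
   J   L  M 
   K   N  O 
   L   H  I 
   M   J  K 
   N   L  M 
   O   N  O 
 * P   R  S 
 * Q   T  U 
   R   V  I 
   S   P  Q 
   T   R  S 
   U   T  U 
 * V   V  I 
(> = start, * = accepting)

start=A accept=I,P,Q,V A-0->B A-1->C B-0->D B-1->E C-0->F C-1->G D-0->H D-1->I E-0->J E-1->K F-0->L F-1->M G-0->N G-1->O H-0->H H-1->I I-0->P I-1->Q J-0->L J-1->M K-0->N K-1->O L-0->H L-1->I M-0->J M-1->K N-0->L N-1->M O-0->N O-1->O P-0->R P-1->S Q-0->T Q-1->U R-0->V R-1->I S-0->P S-1->Q T-0->R T-1->S U-0->T U-1->U V-0->V V-1->I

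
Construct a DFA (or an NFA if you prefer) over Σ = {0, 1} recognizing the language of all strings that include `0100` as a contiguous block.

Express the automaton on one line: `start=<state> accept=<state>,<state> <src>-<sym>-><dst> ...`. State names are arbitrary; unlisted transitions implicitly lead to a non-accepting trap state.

start=A accept=E A-0->B A-1->A B-0->B B-1->C C-0->D C-1->A D-0->E D-1->C E-0->E E-1->E

Track how much of `0100` has been matched so far: state A is no progress, E is the absorbing accept state reached once `0100` has occurred. Intermediate states record partial matches; on a mismatch, fall back to the longest reusable overlap.
A 5-state machine:
       0  1 
>  A   B  A 
   B   B  C 
   C   D  A 
   D   E  C 
 * E   E  E 
(> = start, * = accepting)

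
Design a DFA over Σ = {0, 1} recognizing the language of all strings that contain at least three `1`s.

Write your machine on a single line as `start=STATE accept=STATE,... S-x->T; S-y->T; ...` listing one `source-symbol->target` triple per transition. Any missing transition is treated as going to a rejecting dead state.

start=S0; accept=S3,S4; S0-0->S0; S0-1->S1; S1-0->S1; S1-1->S2; S2-0->S2; S2-1->S3; S3-0->S3; S3-1->S4; S4-0->S4; S4-1->S4

Only the number of `1`s matters, and only up to 4. Make a chain S0 → S1 → S2 → S3 → S4 advanced by each `1` (with S4 absorbing); every other symbol self-loops. The accepting set is {S3, S4}.
5 states suffice.
        0   1  
>  S0   S0  S1 
   S1   S1  S2 
   S2   S2  S3 
 * S3   S3  S4 
 * S4   S4  S4 
(> = start, * = accepting)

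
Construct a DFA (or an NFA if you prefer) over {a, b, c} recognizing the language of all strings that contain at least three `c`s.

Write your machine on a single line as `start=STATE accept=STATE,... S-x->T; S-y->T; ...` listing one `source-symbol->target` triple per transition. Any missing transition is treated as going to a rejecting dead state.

start=q0; accept=q3,q4; q0-a->q0; q0-b->q0; q0-c->q1; q1-a->q1; q1-b->q1; q1-c->q2; q2-a->q2; q2-b->q2; q2-c->q3; q3-a->q3; q3-b->q3; q3-c->q4; q4-a->q4; q4-b->q4; q4-c->q4

Count `c`s, saturating at 4: states q0 through q3 mean 0 through 3 `c`s seen; q4 means more than 3. Each `c` increments (capped at q4); other symbols loop. Accept from {q3, q4}.
With 5 states:
        a   b   c  
>  q0   q0  q0  q1 
   q1   q1  q1  q2 
   q2   q2  q2  q3 
 * q3   q3  q3  q4 
 * q4   q4  q4  q4 
(> = start, * = accepting)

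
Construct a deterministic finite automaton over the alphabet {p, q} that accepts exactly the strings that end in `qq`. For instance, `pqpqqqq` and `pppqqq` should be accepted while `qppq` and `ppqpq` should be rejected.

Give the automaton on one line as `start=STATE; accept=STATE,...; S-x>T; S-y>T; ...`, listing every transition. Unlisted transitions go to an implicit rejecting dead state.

start=s0; accept=s2; s0-p>s0; s0-q>s1; s1-p>s0; s1-q>s2; s2-p>s0; s2-q>s2

Remember how much of `qq` the current input suffix matches. State s0 means no match yet; s1 means the last symbol is `q`; s2 means the last 2 symbols are `qq`. Only s2 accepts. On a mismatch, fall back to the longest proper suffix that is still a prefix of `qq`.
A 3-state machine:
        p   q  
>  s0   s0  s1 
   s1   s0  s2 
 * s2   s0  s2 
(> = start, * = accepting)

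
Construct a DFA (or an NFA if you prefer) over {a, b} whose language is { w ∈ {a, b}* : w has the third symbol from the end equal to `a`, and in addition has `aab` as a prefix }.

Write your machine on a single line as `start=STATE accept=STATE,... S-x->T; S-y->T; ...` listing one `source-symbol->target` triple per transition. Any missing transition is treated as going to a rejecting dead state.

start=S0; accept=S8,S16,S17,S22; S0-a->S1; S0-b->S2; S1-a->S3; S1-b->S4; S2-a->S5; S2-b->S6; S3-a->S7; S3-b->S8; S4-a->S9; S4-b->S10; S5-a->S11; S5-b->S12; S6-a->S13; S6-b->S14; S7-a->S7; S7-b->S15; S8-a->S16; S8-b->S17; S9-a->S11; S9-b->S12; S10-a->S13; S10-b->S14; S11-a->S7; S11-b->S15; S12-a->S9; S12-b->S10; S13-a->S11; S13-b->S12; S14-a->S13; S14-b->S14; S15-a->S9; S15-b->S10; S16-a->S18; S16-b->S19; S17-a->S20; S17-b->S21; S18-a->S22; S18-b->S8; S19-a->S16; S19-b->S17; S20-a->S18; S20-b->S19; S21-a->S20; S21-b->S21; S22-a->S22; S22-b->S8

Build one automaton per condition and run them in lockstep. The first has 15 states tracking the last 3 symbols read; the second has 5 states tracking whether the input so far still matches the prefix `aab`. A product state is a pair (one from each), accepting exactly when both do.
          a    b  
>  S0     S1   S2 
   S1     S3   S4 
   S2     S5   S6 
   S3     S7   S8 
   S4     S9  S10 
   S5    S11  S12 
   S6    S13  S14 
   S7     S7  S15 
 * S8    S16  S17 
   S9    S11  S12 
   S10   S13  S14 
   S11    S7  S15 
   S12    S9  S10 
   S13   S11  S12 
   S14   S13  S14 
   S15    S9  S10 
 * S16   S18  S19 
 * S17   S20  S21 
   S18   S22   S8 
   S19   S16  S17 
   S20   S18  S19 
   S21   S20  S21 
 * S22   S22   S8 
(> = start, * = accepting)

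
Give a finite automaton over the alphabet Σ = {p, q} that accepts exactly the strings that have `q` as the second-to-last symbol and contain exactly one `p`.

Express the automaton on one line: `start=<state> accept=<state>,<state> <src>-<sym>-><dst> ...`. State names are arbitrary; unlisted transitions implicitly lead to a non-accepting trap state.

Run two small machines in parallel and take their product. The first has 7 states tracking the last 2 symbols read; the second has 3 states tracking the count of `p`s, saturating at 2. A product state is a pair (one from each), accepting exactly when both do.
An 11-state machine:
          p    q  
>  s0     s1   s2 
   s1     s3   s4 
   s2     s5   s6 
   s3     s3   s7 
   s4     s8   s9 
 * s5     s3   s4 
   s6     s5   s6 
   s7     s8  s10 
   s8     s3   s7 
 * s9     s8   s9 
   s10    s8  s10 
(> = start, * = accepting)

start=s0 accept=s5,s9 s0-p->s1 s0-q->s2 s1-p->s3 s1-q->s4 s2-p->s5 s2-q->s6 s3-p->s3 s3-q->s7 s4-p->s8 s4-q->s9 s5-p->s3 s5-q->s4 s6-p->s5 s6-q->s6 s7-p->s8 s7-q->s10 s8-p->s3 s8-q->s7 s9-p->s8 s9-q->s9 s10-p->s8 s10-q->s10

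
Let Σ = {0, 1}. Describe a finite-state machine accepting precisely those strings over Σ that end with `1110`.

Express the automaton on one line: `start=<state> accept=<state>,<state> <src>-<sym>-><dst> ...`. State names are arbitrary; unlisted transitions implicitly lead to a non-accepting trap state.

Remember how much of `1110` the current input suffix matches. State q0 means no match yet; q1 means the last symbol is `1`; q2 means the last 2 symbols are `11`; q3 means the last 3 symbols are `111`; q4 means the last 4 symbols are `1110`. Only q4 accepts. On a mismatch, fall back to the longest proper suffix that is still a prefix of `1110`.
A 5-state machine:
        0   1  
>  q0   q0  q1 
   q1   q0  q2 
   q2   q0  q3 
   q3   q4  q3 
 * q4   q0  q1 
(> = start, * = accepting)

start=q0 accept=q4 q0-0->q0 q0-1->q1 q1-0->q0 q1-1->q2 q2-0->q0 q2-1->q3 q3-0->q4 q3-1->q3 q4-0->q0 q4-1->q1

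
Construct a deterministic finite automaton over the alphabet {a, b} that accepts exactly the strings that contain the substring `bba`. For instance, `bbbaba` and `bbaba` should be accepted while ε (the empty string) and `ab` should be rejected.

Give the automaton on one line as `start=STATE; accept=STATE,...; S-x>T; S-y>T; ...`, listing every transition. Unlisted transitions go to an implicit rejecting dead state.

States q0..q2 record the length of the longest prefix of `bba` that matches the current input suffix. Reaching q3 means `bba` has been seen, and we stay there forever. Accept from q3.
        a   b  
>  q0   q0  q1 
   q1   q0  q2 
   q2   q3  q2 
 * q3   q3  q3 
(> = start, * = accepting)

start=q0; accept=q3; q0-a>q0; q0-b>q1; q1-a>q0; q1-b>q2; q2-a>q3; q2-b>q2; q3-a>q3; q3-b>q3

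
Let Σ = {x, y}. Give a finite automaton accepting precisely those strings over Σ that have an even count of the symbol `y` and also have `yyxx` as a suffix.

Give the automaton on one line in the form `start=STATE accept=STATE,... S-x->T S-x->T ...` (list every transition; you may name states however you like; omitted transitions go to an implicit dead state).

Run two small machines in parallel and take their product. One (2 states) tracks the count of `y`s modulo 2; the other (5 states) tracks how much of the suffix `yyxx` has currently been matched. Each combined state is a pair, one component from each; accept when both components accept. Equivalent product states are then merged.
With 6 states:
        x   y  
>  q0   q0  q1 
   q1   q2  q3 
   q2   q2  q0 
   q3   q4  q1 
   q4   q5  q1 
 * q5   q0  q1 
(> = start, * = accepting)

start=q0 accept=q5 q0-x->q0 q0-y->q1 q1-x->q2 q1-y->q3 q2-x->q2 q2-y->q0 q3-x->q4 q3-y->q1 q4-x->q5 q4-y->q1 q5-x->q0 q5-y->q1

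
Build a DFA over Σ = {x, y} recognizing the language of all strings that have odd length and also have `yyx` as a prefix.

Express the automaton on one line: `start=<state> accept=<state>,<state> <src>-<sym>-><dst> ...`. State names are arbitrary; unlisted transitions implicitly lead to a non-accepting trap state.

start=q0 accept=q4 q0-x->q1 q0-y->q2 q1-x->q1 q1-y->q1 q2-x->q1 q2-y->q3 q3-x->q4 q3-y->q1 q4-x->q5 q4-y->q5 q5-x->q4 q5-y->q4

Handle the two conditions separately and then intersect. The first has 2 states tracking the input length modulo 2; the second has 5 states tracking whether the input so far still matches the prefix `yyx`. A product state is a pair (one from each), accepting exactly when both do. Equivalent product states are then merged.
A 6-state machine:
        x   y  
>  q0   q1  q2 
   q1   q1  q1 
   q2   q1  q3 
   q3   q4  q1 
 * q4   q5  q5 
   q5   q4  q4 
(> = start, * = accepting)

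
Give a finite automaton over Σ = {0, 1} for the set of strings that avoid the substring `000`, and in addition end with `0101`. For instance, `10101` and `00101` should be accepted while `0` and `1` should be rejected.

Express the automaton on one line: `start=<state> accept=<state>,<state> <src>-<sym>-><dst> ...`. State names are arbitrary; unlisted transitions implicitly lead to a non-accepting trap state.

start=A accept=G A-0->B A-1->A B-0->C B-1->D C-0->E C-1->D D-0->F D-1->A E-0->E E-1->E F-0->C F-1->G G-0->F G-1->A

Handle the two conditions separately and then intersect. The first has 4 states tracking partial matches of the forbidden pattern `000`; the second has 5 states tracking how much of the suffix `0101` has currently been matched. A product state is a pair (one from each), accepting exactly when both do. After merging equivalent states the machine shrinks.
With 7 states:
       0  1 
>  A   B  A 
   B   C  D 
   C   E  D 
   D   F  A 
   E   E  E 
   F   C  G 
 * G   F  A 
(> = start, * = accepting)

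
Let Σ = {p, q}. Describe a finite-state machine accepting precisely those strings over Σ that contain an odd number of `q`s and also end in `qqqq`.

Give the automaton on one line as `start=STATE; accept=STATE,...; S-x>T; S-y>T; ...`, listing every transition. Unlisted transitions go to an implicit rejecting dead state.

start=S0; accept=S5; S0-p>S0; S0-q>S1; S1-p>S1; S1-q>S2; S2-p>S0; S2-q>S3; S3-p>S1; S3-q>S4; S4-p>S0; S4-q>S5; S5-p>S1; S5-q>S4

Build one automaton per condition and run them in lockstep. One (2 states) tracks the count of `q`s modulo 2; the other (5 states) tracks how much of the suffix `qqqq` has currently been matched. Each combined state is a pair, one component from each; accept when both components accept. Minimizing collapses redundant product states.
6 states suffice.
        p   q  
>  S0   S0  S1 
   S1   S1  S2 
   S2   S0  S3 
   S3   S1  S4 
   S4   S0  S5 
 * S5   S1  S4 
(> = start, * = accepting)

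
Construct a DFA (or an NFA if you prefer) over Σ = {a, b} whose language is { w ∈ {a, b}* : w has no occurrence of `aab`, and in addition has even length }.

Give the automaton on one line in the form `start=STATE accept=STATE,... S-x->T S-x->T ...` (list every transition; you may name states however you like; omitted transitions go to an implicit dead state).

start=q0 accept=q0,q3,q4 q0-a->q1 q0-b->q2 q1-a->q3 q1-b->q0 q2-a->q4 q2-b->q0 q3-a->q5 q3-b->q6 q4-a->q5 q4-b->q2 q5-a->q3 q5-b->q7 q6-a->q7 q6-b->q7 q7-a->q6 q7-b->q6

Build one automaton per condition and run them in lockstep. The first has 4 states tracking partial matches of the forbidden pattern `aab`; the second has 2 states tracking the input length modulo 2. A product state is a pair (one from each), accepting exactly when both do.
        a   b  
>* q0   q1  q2 
   q1   q3  q0 
   q2   q4  q0 
 * q3   q5  q6 
 * q4   q5  q2 
   q5   q3  q7 
   q6   q7  q7 
   q7   q6  q6 
(> = start, * = accepting)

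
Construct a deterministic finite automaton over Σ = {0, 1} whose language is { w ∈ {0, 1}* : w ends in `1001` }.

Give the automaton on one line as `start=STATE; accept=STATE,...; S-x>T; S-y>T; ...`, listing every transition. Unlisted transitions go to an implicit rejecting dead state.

Remember how much of `1001` the current input suffix matches. State A means no match yet; B means the last symbol is `1`; C means the last 2 symbols are `10`; D means the last 3 symbols are `100`; E means the last 4 symbols are `1001`. Only E accepts. On a mismatch, fall back to the longest proper suffix that is still a prefix of `1001`.
5 states suffice.
       0  1 
>  A   A  B 
   B   C  B 
   C   D  B 
   D   A  E 
 * E   C  B 
(> = start, * = accepting)

start=A; accept=E; A-0>A; A-1>B; B-0>C; B-1>B; C-0>D; C-1>B; D-0>A; D-1>E; E-0>C; E-1>B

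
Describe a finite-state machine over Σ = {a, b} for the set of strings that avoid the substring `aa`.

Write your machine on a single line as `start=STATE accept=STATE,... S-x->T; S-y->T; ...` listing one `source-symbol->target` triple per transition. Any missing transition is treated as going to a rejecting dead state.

This is the complement of 'contains `aa`'. Use the same substring-matching states — q0 through q2 holding how much of `aa` has just been matched — but flip the accepting set: everything except the trap q2 accepts.
        a   b  
>* q0   q1  q0 
 * q1   q2  q0 
   q2   q2  q2 
(> = start, * = accepting)

start=q0; accept=q0,q1; q0-a->q1; q0-b->q0; q1-a->q2; q1-b->q0; q2-a->q2; q2-b->q2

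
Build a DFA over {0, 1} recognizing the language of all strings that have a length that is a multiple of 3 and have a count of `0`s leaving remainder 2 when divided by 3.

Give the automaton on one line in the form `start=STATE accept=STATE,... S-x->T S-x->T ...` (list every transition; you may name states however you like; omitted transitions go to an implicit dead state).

Handle the two conditions separately and then intersect. One (3 states) tracks the input length modulo 3; the other (3 states) tracks the count of `0`s modulo 3. Each combined state is a pair, one component from each; accept when both components accept.
A 9-state machine:
       0  1 
>  A   B  C 
   B   D  E 
   C   E  F 
   D   A  G 
   E   G  H 
   F   H  A 
 * G   C  I 
   H   I  B 
   I   F  D 
(> = start, * = accepting)

start=A accept=G A-0->B A-1->C B-0->D B-1->E C-0->E C-1->F D-0->A D-1->G E-0->G E-1->H F-0->H F-1->A G-0->C G-1->I H-0->I H-1->B I-0->F I-1->D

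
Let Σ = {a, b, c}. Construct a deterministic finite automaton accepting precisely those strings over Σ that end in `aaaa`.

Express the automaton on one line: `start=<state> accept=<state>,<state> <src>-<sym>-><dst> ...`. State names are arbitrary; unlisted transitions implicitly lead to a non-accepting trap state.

Remember how much of `aaaa` the current input suffix matches. State S0 means no match yet; S1 means the last symbol is `a`; S2 means the last 2 symbols are `aa`; S3 means the last 3 symbols are `aaa`; S4 means the last 4 symbols are `aaaa`. Only S4 accepts. On a mismatch, fall back to the longest proper suffix that is still a prefix of `aaaa`.
A 5-state machine:
        a   b   c  
>  S0   S1  S0  S0 
   S1   S2  S0  S0 
   S2   S3  S0  S0 
   S3   S4  S0  S0 
 * S4   S4  S0  S0 
(> = start, * = accepting)

start=S0 accept=S4 S0-a->S1 S0-b->S0 S0-c->S0 S1-a->S2 S1-b->S0 S1-c->S0 S2-a->S3 S2-b->S0 S2-c->S0 S3-a->S4 S3-b->S0 S3-c->S0 S4-a->S4 S4-b->S0 S4-c->S0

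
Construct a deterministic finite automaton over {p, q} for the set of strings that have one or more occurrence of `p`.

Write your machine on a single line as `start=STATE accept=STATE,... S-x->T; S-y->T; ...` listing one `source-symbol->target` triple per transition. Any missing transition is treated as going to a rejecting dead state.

start=A; accept=B,C; A-p->B; A-q->A; B-p->C; B-q->B; C-p->C; C-q->C

Only the number of `p`s matters, and only up to 2. Make a chain A → B → C advanced by each `p` (with C absorbing); every other symbol self-loops. The accepting set is {B, C}.
       p  q 
>  A   B  A 
 * B   C  B 
 * C   C  C 
(> = start, * = accepting)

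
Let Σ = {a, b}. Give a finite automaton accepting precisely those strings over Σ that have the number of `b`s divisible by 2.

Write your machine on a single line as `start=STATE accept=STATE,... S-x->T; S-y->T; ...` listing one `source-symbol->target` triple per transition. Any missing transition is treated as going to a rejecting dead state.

Keep the running count of `b`s modulo 2: each `b` advances along the cycle q0 → q1 → q0 while other symbols loop. Accept at q0.
        a   b  
>* q0   q0  q1 
   q1   q1  q0 
(> = start, * = accepting)

start=q0; accept=q0; q0-a->q0; q0-b->q1; q1-a->q1; q1-b->q0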